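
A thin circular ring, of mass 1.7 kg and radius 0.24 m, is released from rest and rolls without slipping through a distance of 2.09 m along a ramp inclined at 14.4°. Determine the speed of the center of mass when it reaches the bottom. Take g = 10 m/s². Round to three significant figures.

v ≈ 2.28 m/s

For this body I = MR², i.e. k = I/(MR²) = 1.
Rolling without slipping gives ω = v/R, so the total kinetic energy is ½Mv² + ½Iω² = ½(1+k)Mv² = Mv².
The vertical drop is h = L sinθ = 2.09 × sin14.4° = 0.5198 m.
Setting Mgh = Mv² gives v = √(2gh/(1+k)) = √(2·10·0.5198/2) ≈ 2.28 m/s.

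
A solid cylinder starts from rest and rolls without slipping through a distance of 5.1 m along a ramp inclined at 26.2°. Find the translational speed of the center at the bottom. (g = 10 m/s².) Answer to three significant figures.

v ≈ 5.48 m/s

The moment of inertia is (1/2)MR², giving k ≡ I/(MR²) = 0.5.
Pure rolling means v = ωR; then KE = ½Mv² + ½I(v/R)² = ½(1+k)Mv² = (3/4)Mv².
The vertical drop is h = L sinθ = 5.1 × sin26.2° = 2.252 m.
Energy conservation: Mgh = (3/4)Mv², so v = √(2gh/(1+k)) = √(2 × 10 × 2.252 / 1.5) ≈ 5.48 m/s.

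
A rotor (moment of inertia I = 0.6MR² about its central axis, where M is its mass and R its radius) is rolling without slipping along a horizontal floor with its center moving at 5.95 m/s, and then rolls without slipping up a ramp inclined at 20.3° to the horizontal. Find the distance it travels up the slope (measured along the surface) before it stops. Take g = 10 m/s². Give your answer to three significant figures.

For this body I = 0.6MR², i.e. k = I/(MR²) = 0.6.
Rolling without slipping gives ω = v/R, so the total kinetic energy is ½Mv² + ½Iω² = ½(1+k)Mv² = (4/5)Mv².
Setting this equal to Mgh gives the vertical rise h = (1+k)v₀²/(2g) = 1.6×5.95²/(2×10) = 2.832 m.
The distance along the slope is d = h/sinθ = 2.832/sin20.3° ≈ 8.16 m.

d ≈ 8.16 m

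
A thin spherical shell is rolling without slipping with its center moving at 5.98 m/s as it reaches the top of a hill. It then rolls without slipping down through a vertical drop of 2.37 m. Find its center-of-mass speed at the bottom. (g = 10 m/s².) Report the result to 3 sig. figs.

v ≈ 8.01 m/s

Here I = (2/3)MR², so the shape factor k = I/(MR²) = 2/3.
The rolling condition ω = v/R makes the rotational term ½I(v/R)² = ½kMv², so KE_total = ½(1+k)Mv² = (5/6)Mv².
Energy conservation: (5/6)Mv₀² + Mgh = (5/6)Mv², so v² = v₀² + 2gh/(1+k).
v = √(5.98² + 2×10×2.37/1.667) = √64.2 ≈ 8.01 m/s.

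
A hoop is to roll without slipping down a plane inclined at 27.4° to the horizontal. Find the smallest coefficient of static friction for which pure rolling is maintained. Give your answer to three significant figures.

With I = MR², the ratio k = I/(MR²) is 1.
Along the incline Mg sinθ − f = Ma, and torque about the center fR = Iα = kMR²(a/R) gives f = kMa.
These give a = g sinθ/(1+k) and the required friction f = kMg sinθ/(1+k).
With N = Mg cosθ, the no-slip condition f ≤ μN gives μ_min = f/N = k tanθ/(1+k).
μ_min = 1 × tan27.4° / 2 ≈ 0.259.

μ_min ≈ 0.259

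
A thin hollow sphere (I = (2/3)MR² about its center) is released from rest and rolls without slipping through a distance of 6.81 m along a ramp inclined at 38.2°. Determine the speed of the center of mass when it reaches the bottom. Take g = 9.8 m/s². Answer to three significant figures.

For this body I = (2/3)MR², i.e. k = I/(MR²) = 2/3.
The rolling condition ω = v/R makes the rotational term ½I(v/R)² = ½kMv², so KE_total = ½(1+k)Mv² = (5/6)Mv².
The vertical drop is h = L sinθ = 6.81 × sin38.2° = 4.211 m.
Energy conservation: Mgh = (5/6)Mv², so v = √(2gh/(1+k)) = √(2 × 9.8 × 4.211 / 1.667) ≈ 7.04 m/s.

v ≈ 7.04 m/s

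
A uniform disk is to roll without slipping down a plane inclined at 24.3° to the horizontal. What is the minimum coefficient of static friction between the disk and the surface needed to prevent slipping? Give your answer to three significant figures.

μ_min ≈ 0.151

The moment of inertia is (1/2)MR², giving k ≡ I/(MR²) = 0.5.
Translational: Mg sinθ − f = Ma. Rotational about the CM: fR = Iα = kMRa, so f = kMa.
These give a = g sinθ/(1+k) and the required friction f = kMg sinθ/(1+k).
The normal force is N = Mg cosθ, so μ_min = f/N = k tanθ/(1+k).
μ_min = 0.5 × tan24.3° / 1.5 ≈ 0.151.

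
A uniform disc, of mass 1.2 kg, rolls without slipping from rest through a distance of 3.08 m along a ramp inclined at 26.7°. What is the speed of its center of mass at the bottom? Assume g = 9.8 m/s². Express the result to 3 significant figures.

Here I = (1/2)MR², so the shape factor k = I/(MR²) = 0.5.
The rolling condition ω = v/R makes the rotational term ½I(v/R)² = ½kMv², so KE_total = ½(1+k)Mv² = (3/4)Mv².
The vertical drop is h = L sinθ = 3.08 × sin26.7° = 1.384 m.
Energy conservation: Mgh = (3/4)Mv², so v = √(2gh/(1+k)) = √(2 × 9.8 × 1.384 / 1.5) ≈ 4.25 m/s.

v ≈ 4.25 m/s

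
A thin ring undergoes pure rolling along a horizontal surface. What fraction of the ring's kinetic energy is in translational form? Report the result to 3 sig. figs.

fraction ≈ 0.500

The moment of inertia is MR², giving k ≡ I/(MR²) = 1.
With ω = v/R, KE_trans = ½Mv² and KE_rot = ½Iω² = ½kMv², so KE_total = ½(1+k)Mv².
The translational fraction is therefore 1/(1+k) = 1/2 ≈ 0.500.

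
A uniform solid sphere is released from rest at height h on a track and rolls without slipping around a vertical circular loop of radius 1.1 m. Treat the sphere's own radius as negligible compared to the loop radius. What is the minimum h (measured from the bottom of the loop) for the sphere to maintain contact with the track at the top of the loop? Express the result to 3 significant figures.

h_min ≈ 2.97 m

The moment of inertia is (2/5)MR², giving k ≡ I/(MR²) = 0.4.
At the top, contact is just lost when gravity alone supplies the centripetal force: Mg = Mv_top²/r, i.e. v_top² = gr.
With ω = v/R, the kinetic energy at speed v is ½(1+k)Mv² = (7/10)Mv².
Energy conservation from release (height h) to the top (height 2r): Mgh = Mg(2r) + (7/10)M·gr.
Thus h_min = 2r + (1+k)r/2 = r(2 + 1.4/2) = 1.1 × 2.7 ≈ 2.97 m.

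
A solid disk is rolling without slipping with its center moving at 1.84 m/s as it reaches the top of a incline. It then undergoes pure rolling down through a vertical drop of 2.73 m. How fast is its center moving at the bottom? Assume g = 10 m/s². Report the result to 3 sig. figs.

v ≈ 6.31 m/s

The moment of inertia is (1/2)MR², giving k ≡ I/(MR²) = 0.5.
Rolling without slipping gives ω = v/R, so the total kinetic energy is ½Mv² + ½Iω² = ½(1+k)Mv² = (3/4)Mv².
Energy conservation: (3/4)Mv₀² + Mgh = (3/4)Mv², so v² = v₀² + 2gh/(1+k).
v = √(1.84² + 2×10×2.73/1.5) = √39.79 ≈ 6.31 m/s.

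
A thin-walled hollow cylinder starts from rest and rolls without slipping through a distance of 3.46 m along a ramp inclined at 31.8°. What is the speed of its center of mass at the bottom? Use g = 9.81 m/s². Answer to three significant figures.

Here I = MR², so the shape factor k = I/(MR²) = 1.
Since it rolls without slipping, ω = v/R and KE = ½Mv² + ½Iω² = ½(1+k)Mv² = Mv².
The vertical drop is h = L sinθ = 3.46 × sin31.8° = 1.823 m.
Setting Mgh = Mv² gives v = √(2gh/(1+k)) = √(2·9.81·1.823/2) ≈ 4.23 m/s.

v ≈ 4.23 m/s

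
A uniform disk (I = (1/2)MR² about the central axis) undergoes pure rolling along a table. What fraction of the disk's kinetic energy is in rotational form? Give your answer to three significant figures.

For this body I = (1/2)MR², i.e. k = I/(MR²) = 0.5.
Since ω = v/R, the translational part is ½Mv² and the rotational part is ½I(v/R)² = ½kMv²; the total is ½(1+k)Mv².
The rotational fraction is therefore k/(1+k) = 0.5/1.5 ≈ 0.333.

fraction ≈ 0.333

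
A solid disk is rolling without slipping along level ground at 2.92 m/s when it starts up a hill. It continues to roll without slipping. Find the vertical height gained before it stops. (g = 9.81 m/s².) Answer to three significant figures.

h ≈ 0.652 m

The moment of inertia is (1/2)MR², giving k ≡ I/(MR²) = 0.5.
Rolling without slipping gives ω = v/R, so the total kinetic energy is ½Mv² + ½Iω² = ½(1+k)Mv² = (3/4)Mv².
All of this converts to potential energy at the highest point: (3/4)Mv₀² = Mgh.
Thus h = (1+k)v₀²/(2g) = 1.5 × 2.92² / (2 × 9.81) ≈ 0.652 m.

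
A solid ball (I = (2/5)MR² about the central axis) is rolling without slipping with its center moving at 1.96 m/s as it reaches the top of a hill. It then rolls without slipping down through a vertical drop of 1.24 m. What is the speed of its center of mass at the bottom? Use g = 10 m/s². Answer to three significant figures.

v ≈ 4.64 m/s

With I = (2/5)MR², the ratio k = I/(MR²) is 0.4.
The rolling condition ω = v/R makes the rotational term ½I(v/R)² = ½kMv², so KE_total = ½(1+k)Mv² = (7/10)Mv².
Energy conservation: (7/10)Mv₀² + Mgh = (7/10)Mv², so v² = v₀² + 2gh/(1+k).
v = √(1.96² + 2×10×1.24/1.4) = √21.56 ≈ 4.64 m/s.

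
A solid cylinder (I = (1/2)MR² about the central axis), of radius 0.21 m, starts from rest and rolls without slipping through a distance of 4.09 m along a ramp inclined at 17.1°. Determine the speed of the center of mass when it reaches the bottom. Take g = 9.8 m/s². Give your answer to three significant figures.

v ≈ 3.96 m/s

For this body I = (1/2)MR², i.e. k = I/(MR²) = 0.5.
Since it rolls without slipping, ω = v/R and KE = ½Mv² + ½Iω² = ½(1+k)Mv² = (3/4)Mv².
The vertical drop is h = L sinθ = 4.09 × sin17.1° = 1.203 m.
Energy conservation: Mgh = (3/4)Mv², so v = √(2gh/(1+k)) = √(2 × 9.8 × 1.203 / 1.5) ≈ 3.96 m/s.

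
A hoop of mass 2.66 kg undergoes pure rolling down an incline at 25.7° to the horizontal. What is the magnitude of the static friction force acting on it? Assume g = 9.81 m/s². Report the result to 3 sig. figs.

f ≈ 5.66 N

For this body I = MR², i.e. k = I/(MR²) = 1.
Newton's second law down the slope: Mg sinθ − f = Ma. The torque equation fR = Iα (with α = a/R) gives f = kMa.
Combining, a = g sinθ/(1+k) and f = kMa = kMg sinθ/(1+k).
f = 1 × 2.66 × 9.81 × sin25.7° / 2 ≈ 5.66 N.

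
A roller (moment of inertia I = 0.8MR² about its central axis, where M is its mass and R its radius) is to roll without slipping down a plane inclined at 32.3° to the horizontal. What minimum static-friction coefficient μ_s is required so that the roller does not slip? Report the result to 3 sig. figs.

For this body I = 0.8MR², i.e. k = I/(MR²) = 0.8.
Translational: Mg sinθ − f = Ma. Rotational about the CM: fR = Iα = kMRa, so f = kMa.
These give a = g sinθ/(1+k) and the required friction f = kMg sinθ/(1+k).
The normal force is N = Mg cosθ, so μ_min = f/N = k tanθ/(1+k).
μ_min = 0.8 × tan32.3° / 1.8 ≈ 0.281.

μ_min ≈ 0.281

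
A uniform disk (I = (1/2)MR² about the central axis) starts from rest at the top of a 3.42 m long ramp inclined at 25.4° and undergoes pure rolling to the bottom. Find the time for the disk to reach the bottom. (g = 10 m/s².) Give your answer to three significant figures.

t ≈ 1.55 s

For this body I = (1/2)MR², i.e. k = I/(MR²) = 0.5.
Along the incline Mg sinθ − f = Ma, and torque about the center fR = Iα = kMR²(a/R) gives f = kMa.
Hence a = g sinθ/(1+k) = 10×sin25.4°/1.5 = 2.86 m/s².
With constant a from rest, t = √(2L/a) = √(2·3.42/2.86) ≈ 1.55 s.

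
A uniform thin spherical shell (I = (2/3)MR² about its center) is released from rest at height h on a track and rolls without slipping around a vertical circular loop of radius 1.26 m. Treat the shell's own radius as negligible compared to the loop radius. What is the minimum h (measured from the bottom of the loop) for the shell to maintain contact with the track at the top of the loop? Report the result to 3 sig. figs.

h_min ≈ 3.57 m

For this body I = (2/3)MR², i.e. k = I/(MR²) = 2/3.
At the top of the loop, the minimum-contact condition is Mg = Mv_top²/r, so v_top² = gr.
With ω = v/R, the kinetic energy at speed v is ½(1+k)Mv² = (5/6)Mv².
Energy conservation from release (height h) to the top (height 2r): Mgh = Mg(2r) + (5/6)M·gr.
Thus h_min = 2r + (1+k)r/2 = r(2 + 1.667/2) = 1.26 × 2.833 ≈ 3.57 m.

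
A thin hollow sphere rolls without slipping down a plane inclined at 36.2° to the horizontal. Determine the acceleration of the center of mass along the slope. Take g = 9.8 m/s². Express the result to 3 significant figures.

a ≈ 3.47 m/s²

Here I = (2/3)MR², so the shape factor k = I/(MR²) = 2/3.
Translational: Mg sinθ − f = Ma. Rotational about the CM: fR = Iα = kMRa, so f = kMa.
Eliminating f: Mg sinθ = (1+k)Ma, so a = g sinθ/(1+k) = 9.8 × sin36.2° / 1.667 ≈ 3.47 m/s².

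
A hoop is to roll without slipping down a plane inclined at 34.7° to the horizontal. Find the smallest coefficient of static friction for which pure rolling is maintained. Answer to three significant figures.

The moment of inertia is MR², giving k ≡ I/(MR²) = 1.
Translational: Mg sinθ − f = Ma. Rotational about the CM: fR = Iα = kMRa, so f = kMa.
These give a = g sinθ/(1+k) and the required friction f = kMg sinθ/(1+k).
The normal force is N = Mg cosθ, so μ_min = f/N = k tanθ/(1+k).
μ_min = 1 × tan34.7° / 2 ≈ 0.346.

μ_min ≈ 0.346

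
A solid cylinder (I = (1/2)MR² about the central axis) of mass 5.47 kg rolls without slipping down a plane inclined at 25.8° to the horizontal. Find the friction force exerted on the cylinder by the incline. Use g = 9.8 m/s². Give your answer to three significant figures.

f ≈ 7.78 N

Here I = (1/2)MR², so the shape factor k = I/(MR²) = 0.5.
Along the incline Mg sinθ − f = Ma, and torque about the center fR = Iα = kMR²(a/R) gives f = kMa.
Combining, a = g sinθ/(1+k) and f = kMa = kMg sinθ/(1+k).
f = 0.5 × 5.47 × 9.8 × sin25.8° / 1.5 ≈ 7.78 N.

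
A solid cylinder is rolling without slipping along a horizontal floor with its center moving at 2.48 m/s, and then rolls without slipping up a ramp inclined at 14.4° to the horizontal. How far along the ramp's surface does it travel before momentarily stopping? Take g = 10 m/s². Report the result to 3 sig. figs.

Here I = (1/2)MR², so the shape factor k = I/(MR²) = 0.5.
The rolling condition ω = v/R makes the rotational term ½I(v/R)² = ½kMv², so KE_total = ½(1+k)Mv² = (3/4)Mv².
Setting this equal to Mgh gives the vertical rise h = (1+k)v₀²/(2g) = 1.5×2.48²/(2×10) = 0.4613 m.
The distance along the slope is d = h/sinθ = 0.4613/sin14.4° ≈ 1.85 m.

d ≈ 1.85 m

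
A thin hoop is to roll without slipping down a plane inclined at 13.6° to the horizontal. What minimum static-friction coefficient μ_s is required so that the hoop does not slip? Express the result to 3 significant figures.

The moment of inertia is MR², giving k ≡ I/(MR²) = 1.
Translational: Mg sinθ − f = Ma. Rotational about the CM: fR = Iα = kMRa, so f = kMa.
These give a = g sinθ/(1+k) and the required friction f = kMg sinθ/(1+k).
With N = Mg cosθ, the no-slip condition f ≤ μN gives μ_min = f/N = k tanθ/(1+k).
μ_min = 1 × tan13.6° / 2 ≈ 0.121.

μ_min ≈ 0.121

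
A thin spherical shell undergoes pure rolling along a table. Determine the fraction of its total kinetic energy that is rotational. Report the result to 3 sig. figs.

The moment of inertia is (2/3)MR², giving k ≡ I/(MR²) = 2/3.
With ω = v/R, KE_trans = ½Mv² and KE_rot = ½Iω² = ½kMv², so KE_total = ½(1+k)Mv².
The rotational fraction is therefore k/(1+k) = (2/3)/1.667 ≈ 0.400.

fraction ≈ 0.400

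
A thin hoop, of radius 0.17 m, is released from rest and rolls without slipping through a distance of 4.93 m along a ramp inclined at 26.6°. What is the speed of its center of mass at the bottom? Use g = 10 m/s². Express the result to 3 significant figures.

Here I = MR², so the shape factor k = I/(MR²) = 1.
Rolling without slipping gives ω = v/R, so the total kinetic energy is ½Mv² + ½Iω² = ½(1+k)Mv² = Mv².
The vertical drop is h = L sinθ = 4.93 × sin26.6° = 2.207 m.
Energy conservation: Mgh = Mv², so v = √(2gh/(1+k)) = √(2 × 10 × 2.207 / 2) ≈ 4.70 m/s.

v ≈ 4.70 m/s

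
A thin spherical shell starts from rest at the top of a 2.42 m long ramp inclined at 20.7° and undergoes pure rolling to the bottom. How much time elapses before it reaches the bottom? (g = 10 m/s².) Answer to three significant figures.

t ≈ 1.51 s

The moment of inertia is (2/3)MR², giving k ≡ I/(MR²) = 2/3.
Translational: Mg sinθ − f = Ma. Rotational about the CM: fR = Iα = kMRa, so f = kMa.
Hence a = g sinθ/(1+k) = 10×sin20.7°/1.667 = 2.121 m/s².
With constant a from rest, t = √(2L/a) = √(2·2.42/2.121) ≈ 1.51 s.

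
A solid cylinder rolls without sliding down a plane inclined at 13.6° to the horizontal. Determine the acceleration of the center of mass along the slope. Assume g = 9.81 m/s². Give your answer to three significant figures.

Here I = (1/2)MR², so the shape factor k = I/(MR²) = 0.5.
Newton's second law down the slope: Mg sinθ − f = Ma. The torque equation fR = Iα (with α = a/R) gives f = kMa.
Eliminating f: Mg sinθ = (1+k)Ma, so a = g sinθ/(1+k) = 9.81 × sin13.6° / 1.5 ≈ 1.54 m/s².

a ≈ 1.54 m/s²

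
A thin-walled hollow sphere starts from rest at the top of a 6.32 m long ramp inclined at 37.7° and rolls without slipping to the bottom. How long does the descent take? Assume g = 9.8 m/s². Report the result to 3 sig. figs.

t ≈ 1.87 s

For this body I = (2/3)MR², i.e. k = I/(MR²) = 2/3.
Translational: Mg sinθ − f = Ma. Rotational about the CM: fR = Iα = kMRa, so f = kMa.
Hence a = g sinθ/(1+k) = 9.8×sin37.7°/1.667 = 3.596 m/s².
Starting from rest, L = ½at², so t = √(2L/a) = √(2×6.32/3.596) ≈ 1.87 s.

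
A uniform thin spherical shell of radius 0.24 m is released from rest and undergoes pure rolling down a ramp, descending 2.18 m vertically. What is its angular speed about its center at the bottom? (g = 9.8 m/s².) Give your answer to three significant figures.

ω ≈ 21.1 rad/s

For this body I = (2/3)MR², i.e. k = I/(MR²) = 2/3.
Pure rolling means v = ωR; then KE = ½Mv² + ½I(v/R)² = ½(1+k)Mv² = (5/6)Mv².
Energy conservation Mgh = ½(1+k)Mv² gives v = √(2gh/(1+k)) = √(2 × 9.8 × 2.18 / 1.667) = 5.063 m/s.
The angular speed follows from ω = v/R = 5.063/0.24 ≈ 21.1 rad/s.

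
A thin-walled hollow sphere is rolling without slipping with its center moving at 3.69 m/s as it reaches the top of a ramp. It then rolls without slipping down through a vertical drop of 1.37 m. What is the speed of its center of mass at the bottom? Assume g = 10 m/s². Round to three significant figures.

The moment of inertia is (2/3)MR², giving k ≡ I/(MR²) = 2/3.
The rolling condition ω = v/R makes the rotational term ½I(v/R)² = ½kMv², so KE_total = ½(1+k)Mv² = (5/6)Mv².
Conserving energy between top and bottom: (5/6)Mv² = (5/6)Mv₀² + Mgh, hence v² = v₀² + 2gh/(1+k).
v = √(3.69² + 2×10×1.37/1.667) = √30.06 ≈ 5.48 m/s.

v ≈ 5.48 m/s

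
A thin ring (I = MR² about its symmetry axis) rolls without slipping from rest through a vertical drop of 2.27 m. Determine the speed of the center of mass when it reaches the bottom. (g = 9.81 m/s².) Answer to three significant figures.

v ≈ 4.72 m/s

With I = MR², the ratio k = I/(MR²) is 1.
Rolling without slipping gives ω = v/R, so the total kinetic energy is ½Mv² + ½Iω² = ½(1+k)Mv² = Mv².
Setting Mgh = Mv² gives v = √(2gh/(1+k)) = √(2·9.81·2.27/2) ≈ 4.72 m/s.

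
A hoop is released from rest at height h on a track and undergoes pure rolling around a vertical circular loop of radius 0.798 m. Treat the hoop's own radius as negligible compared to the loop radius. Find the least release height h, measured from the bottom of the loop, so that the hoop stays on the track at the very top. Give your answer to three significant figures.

The moment of inertia is MR², giving k ≡ I/(MR²) = 1.
At the top of the loop, the minimum-contact condition is Mg = Mv_top²/r, so v_top² = gr.
With ω = v/R, the kinetic energy at speed v is ½(1+k)Mv² = Mv².
Energy conservation from release (height h) to the top (height 2r): Mgh = Mg(2r) + M·gr.
Thus h_min = 2r + (1+k)r/2 = r(2 + 2/2) = 0.798 × 3 ≈ 2.39 m.

h_min ≈ 2.39 m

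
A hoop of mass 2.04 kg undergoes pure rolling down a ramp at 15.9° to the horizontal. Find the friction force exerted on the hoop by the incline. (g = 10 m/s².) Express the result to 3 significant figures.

The moment of inertia is MR², giving k ≡ I/(MR²) = 1.
Newton's second law down the slope: Mg sinθ − f = Ma. The torque equation fR = Iα (with α = a/R) gives f = kMa.
Combining, a = g sinθ/(1+k) and f = kMa = kMg sinθ/(1+k).
f = 1 × 2.04 × 10 × sin15.9° / 2 ≈ 2.79 N.

f ≈ 2.79 N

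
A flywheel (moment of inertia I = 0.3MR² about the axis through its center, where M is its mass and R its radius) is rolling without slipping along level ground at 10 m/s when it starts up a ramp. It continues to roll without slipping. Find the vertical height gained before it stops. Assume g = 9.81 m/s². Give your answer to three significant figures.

h ≈ 6.63 m

For this body I = 0.3MR², i.e. k = I/(MR²) = 0.3.
Rolling without slipping gives ω = v/R, so the total kinetic energy is ½Mv² + ½Iω² = ½(1+k)Mv² = (13/20)Mv².
At the top the kinetic energy is zero, so (13/20)Mv₀² = Mgh.
Thus h = (1+k)v₀²/(2g) = 1.3 × 10² / (2 × 9.81) ≈ 6.63 m.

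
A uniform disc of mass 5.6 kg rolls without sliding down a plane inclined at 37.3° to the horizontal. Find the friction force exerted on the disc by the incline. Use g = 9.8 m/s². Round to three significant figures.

f ≈ 11.1 N

For this body I = (1/2)MR², i.e. k = I/(MR²) = 0.5.
Along the incline Mg sinθ − f = Ma, and torque about the center fR = Iα = kMR²(a/R) gives f = kMa.
Combining, a = g sinθ/(1+k) and f = kMa = kMg sinθ/(1+k).
f = 0.5 × 5.6 × 9.8 × sin37.3° / 1.5 ≈ 11.1 N.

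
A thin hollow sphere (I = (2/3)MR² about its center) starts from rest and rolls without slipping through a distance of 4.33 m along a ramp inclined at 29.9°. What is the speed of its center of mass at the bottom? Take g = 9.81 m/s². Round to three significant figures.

v ≈ 5.04 m/s

For this body I = (2/3)MR², i.e. k = I/(MR²) = 2/3.
Pure rolling means v = ωR; then KE = ½Mv² + ½I(v/R)² = ½(1+k)Mv² = (5/6)Mv².
The vertical drop is h = L sinθ = 4.33 × sin29.9° = 2.158 m.
Energy conservation: Mgh = (5/6)Mv², so v = √(2gh/(1+k)) = √(2 × 9.81 × 2.158 / 1.667) ≈ 5.04 m/s.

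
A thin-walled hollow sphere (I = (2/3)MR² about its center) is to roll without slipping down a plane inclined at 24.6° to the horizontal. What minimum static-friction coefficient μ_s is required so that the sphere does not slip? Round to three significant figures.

With I = (2/3)MR², the ratio k = I/(MR²) is 2/3.
Newton's second law down the slope: Mg sinθ − f = Ma. The torque equation fR = Iα (with α = a/R) gives f = kMa.
These give a = g sinθ/(1+k) and the required friction f = kMg sinθ/(1+k).
With N = Mg cosθ, the no-slip condition f ≤ μN gives μ_min = f/N = k tanθ/(1+k).
μ_min = (2/3) × tan24.6° / 1.667 ≈ 0.183.

μ_min ≈ 0.183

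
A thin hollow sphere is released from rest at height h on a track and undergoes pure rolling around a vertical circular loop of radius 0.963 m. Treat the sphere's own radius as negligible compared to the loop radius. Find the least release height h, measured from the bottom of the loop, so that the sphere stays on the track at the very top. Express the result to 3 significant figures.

The moment of inertia is (2/3)MR², giving k ≡ I/(MR²) = 2/3.
At the top, contact is just lost when gravity alone supplies the centripetal force: Mg = Mv_top²/r, i.e. v_top² = gr.
With ω = v/R, the kinetic energy at speed v is ½(1+k)Mv² = (5/6)Mv².
Energy conservation from release (height h) to the top (height 2r): Mgh = Mg(2r) + (5/6)M·gr.
Thus h_min = 2r + (1+k)r/2 = r(2 + 1.667/2) = 0.963 × 2.833 ≈ 2.73 m.

h_min ≈ 2.73 m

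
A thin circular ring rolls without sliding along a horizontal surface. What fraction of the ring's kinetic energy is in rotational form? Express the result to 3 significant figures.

fraction ≈ 0.500

The moment of inertia is MR², giving k ≡ I/(MR²) = 1.
With ω = v/R, KE_trans = ½Mv² and KE_rot = ½Iω² = ½kMv², so KE_total = ½(1+k)Mv².
The rotational fraction is therefore k/(1+k) = 1/2 ≈ 0.500.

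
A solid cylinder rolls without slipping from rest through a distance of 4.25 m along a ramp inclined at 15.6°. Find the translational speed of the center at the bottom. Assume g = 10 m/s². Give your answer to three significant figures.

v ≈ 3.90 m/s

For this body I = (1/2)MR², i.e. k = I/(MR²) = 0.5.
Rolling without slipping gives ω = v/R, so the total kinetic energy is ½Mv² + ½Iω² = ½(1+k)Mv² = (3/4)Mv².
The vertical drop is h = L sinθ = 4.25 × sin15.6° = 1.143 m.
Energy conservation: Mgh = (3/4)Mv², so v = √(2gh/(1+k)) = √(2 × 10 × 1.143 / 1.5) ≈ 3.90 m/s.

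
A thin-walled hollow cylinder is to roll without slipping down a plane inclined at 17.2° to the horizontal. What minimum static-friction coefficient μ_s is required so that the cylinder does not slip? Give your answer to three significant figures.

With I = MR², the ratio k = I/(MR²) is 1.
Translational: Mg sinθ − f = Ma. Rotational about the CM: fR = Iα = kMRa, so f = kMa.
These give a = g sinθ/(1+k) and the required friction f = kMg sinθ/(1+k).
With N = Mg cosθ, the no-slip condition f ≤ μN gives μ_min = f/N = k tanθ/(1+k).
μ_min = 1 × tan17.2° / 2 ≈ 0.155.

μ_min ≈ 0.155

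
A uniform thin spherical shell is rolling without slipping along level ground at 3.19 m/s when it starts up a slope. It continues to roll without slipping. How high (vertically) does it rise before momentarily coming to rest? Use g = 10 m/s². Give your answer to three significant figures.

Here I = (2/3)MR², so the shape factor k = I/(MR²) = 2/3.
The rolling condition ω = v/R makes the rotational term ½I(v/R)² = ½kMv², so KE_total = ½(1+k)Mv² = (5/6)Mv².
At the top the kinetic energy is zero, so (5/6)Mv₀² = Mgh.
Thus h = (1+k)v₀²/(2g) = 1.667 × 3.19² / (2 × 10) ≈ 0.848 m.

h ≈ 0.848 m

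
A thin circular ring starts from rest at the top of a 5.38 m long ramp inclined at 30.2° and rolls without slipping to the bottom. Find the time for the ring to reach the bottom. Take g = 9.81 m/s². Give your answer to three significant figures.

t ≈ 2.09 s

With I = MR², the ratio k = I/(MR²) is 1.
Translational: Mg sinθ − f = Ma. Rotational about the CM: fR = Iα = kMRa, so f = kMa.
Hence a = g sinθ/(1+k) = 9.81×sin30.2°/2 = 2.467 m/s².
With constant a from rest, t = √(2L/a) = √(2·5.38/2.467) ≈ 2.09 s.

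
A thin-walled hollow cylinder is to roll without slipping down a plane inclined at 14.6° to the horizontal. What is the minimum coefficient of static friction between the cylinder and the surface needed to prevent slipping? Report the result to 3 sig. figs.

μ_min ≈ 0.130

Here I = MR², so the shape factor k = I/(MR²) = 1.
Newton's second law down the slope: Mg sinθ − f = Ma. The torque equation fR = Iα (with α = a/R) gives f = kMa.
These give a = g sinθ/(1+k) and the required friction f = kMg sinθ/(1+k).
The normal force is N = Mg cosθ, so μ_min = f/N = k tanθ/(1+k).
μ_min = 1 × tan14.6° / 2 ≈ 0.130.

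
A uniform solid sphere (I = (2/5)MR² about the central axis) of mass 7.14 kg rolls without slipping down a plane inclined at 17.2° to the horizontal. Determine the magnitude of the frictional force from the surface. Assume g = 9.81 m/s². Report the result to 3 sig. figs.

f ≈ 5.92 N

With I = (2/5)MR², the ratio k = I/(MR²) is 0.4.
Translational: Mg sinθ − f = Ma. Rotational about the CM: fR = Iα = kMRa, so f = kMa.
Combining, a = g sinθ/(1+k) and f = kMa = kMg sinθ/(1+k).
f = 0.4 × 7.14 × 9.81 × sin17.2° / 1.4 ≈ 5.92 N.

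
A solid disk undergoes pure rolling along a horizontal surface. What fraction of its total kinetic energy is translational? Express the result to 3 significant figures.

The moment of inertia is (1/2)MR², giving k ≡ I/(MR²) = 0.5.
Since ω = v/R, the translational part is ½Mv² and the rotational part is ½I(v/R)² = ½kMv²; the total is ½(1+k)Mv².
The translational fraction is therefore 1/(1+k) = 1/1.5 ≈ 0.667.

fraction ≈ 0.667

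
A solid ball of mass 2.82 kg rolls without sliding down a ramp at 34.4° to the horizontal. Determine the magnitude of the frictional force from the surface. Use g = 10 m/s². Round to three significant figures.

With I = (2/5)MR², the ratio k = I/(MR²) is 0.4.
Along the incline Mg sinθ − f = Ma, and torque about the center fR = Iα = kMR²(a/R) gives f = kMa.
Combining, a = g sinθ/(1+k) and f = kMa = kMg sinθ/(1+k).
f = 0.4 × 2.82 × 10 × sin34.4° / 1.4 ≈ 4.55 N.

f ≈ 4.55 N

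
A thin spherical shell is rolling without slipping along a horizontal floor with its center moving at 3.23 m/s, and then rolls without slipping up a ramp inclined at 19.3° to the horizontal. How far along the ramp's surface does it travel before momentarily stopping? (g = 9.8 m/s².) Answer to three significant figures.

For this body I = (2/3)MR², i.e. k = I/(MR²) = 2/3.
Pure rolling means v = ωR; then KE = ½Mv² + ½I(v/R)² = ½(1+k)Mv² = (5/6)Mv².
Setting this equal to Mgh gives the vertical rise h = (1+k)v₀²/(2g) = 1.667×3.23²/(2×9.8) = 0.8872 m.
Along the incline, d = h/sinθ = 0.8872/sin19.3° ≈ 2.68 m.

d ≈ 2.68 m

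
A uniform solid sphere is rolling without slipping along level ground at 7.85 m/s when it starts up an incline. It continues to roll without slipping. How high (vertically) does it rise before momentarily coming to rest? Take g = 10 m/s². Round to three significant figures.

h ≈ 4.31 m

With I = (2/5)MR², the ratio k = I/(MR²) is 0.4.
Pure rolling means v = ωR; then KE = ½Mv² + ½I(v/R)² = ½(1+k)Mv² = (7/10)Mv².
At the top the kinetic energy is zero, so (7/10)Mv₀² = Mgh.
Thus h = (1+k)v₀²/(2g) = 1.4 × 7.85² / (2 × 10) ≈ 4.31 m.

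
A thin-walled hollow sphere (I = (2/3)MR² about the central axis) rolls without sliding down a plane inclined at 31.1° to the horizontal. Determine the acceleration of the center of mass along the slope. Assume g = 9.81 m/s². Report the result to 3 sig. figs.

a ≈ 3.04 m/s²

With I = (2/3)MR², the ratio k = I/(MR²) is 2/3.
Newton's second law down the slope: Mg sinθ − f = Ma. The torque equation fR = Iα (with α = a/R) gives f = kMa.
Eliminating f: Mg sinθ = (1+k)Ma, so a = g sinθ/(1+k) = 9.81 × sin31.1° / 1.667 ≈ 3.04 m/s².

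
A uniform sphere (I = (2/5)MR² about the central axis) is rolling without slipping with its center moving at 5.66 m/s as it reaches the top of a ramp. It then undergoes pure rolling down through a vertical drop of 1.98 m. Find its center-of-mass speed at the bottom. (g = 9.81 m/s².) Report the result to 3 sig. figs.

Here I = (2/5)MR², so the shape factor k = I/(MR²) = 0.4.
Rolling without slipping gives ω = v/R, so the total kinetic energy is ½Mv² + ½Iω² = ½(1+k)Mv² = (7/10)Mv².
Energy conservation: (7/10)Mv₀² + Mgh = (7/10)Mv², so v² = v₀² + 2gh/(1+k).
v = √(5.66² + 2×9.81×1.98/1.4) = √59.78 ≈ 7.73 m/s.

v ≈ 7.73 m/s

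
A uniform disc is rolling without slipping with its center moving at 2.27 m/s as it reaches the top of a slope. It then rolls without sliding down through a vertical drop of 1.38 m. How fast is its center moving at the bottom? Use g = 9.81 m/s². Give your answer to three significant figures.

v ≈ 4.82 m/s

With I = (1/2)MR², the ratio k = I/(MR²) is 0.5.
Since it rolls without slipping, ω = v/R and KE = ½Mv² + ½Iω² = ½(1+k)Mv² = (3/4)Mv².
Energy conservation: (3/4)Mv₀² + Mgh = (3/4)Mv², so v² = v₀² + 2gh/(1+k).
v = √(2.27² + 2×9.81×1.38/1.5) = √23.2 ≈ 4.82 m/s.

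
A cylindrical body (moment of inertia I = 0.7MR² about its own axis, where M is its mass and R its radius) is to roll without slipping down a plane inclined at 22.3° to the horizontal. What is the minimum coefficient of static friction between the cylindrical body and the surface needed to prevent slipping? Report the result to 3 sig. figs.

With I = 0.7MR², the ratio k = I/(MR²) is 0.7.
Newton's second law down the slope: Mg sinθ − f = Ma. The torque equation fR = Iα (with α = a/R) gives f = kMa.
These give a = g sinθ/(1+k) and the required friction f = kMg sinθ/(1+k).
With N = Mg cosθ, the no-slip condition f ≤ μN gives μ_min = f/N = k tanθ/(1+k).
μ_min = 0.7 × tan22.3° / 1.7 ≈ 0.169.

μ_min ≈ 0.169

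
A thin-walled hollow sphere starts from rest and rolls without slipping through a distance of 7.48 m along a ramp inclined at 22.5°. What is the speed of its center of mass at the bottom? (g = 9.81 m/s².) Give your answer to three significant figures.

For this body I = (2/3)MR², i.e. k = I/(MR²) = 2/3.
Rolling without slipping gives ω = v/R, so the total kinetic energy is ½Mv² + ½Iω² = ½(1+k)Mv² = (5/6)Mv².
The vertical drop is h = L sinθ = 7.48 × sin22.5° = 2.862 m.
Energy conservation: Mgh = (5/6)Mv², so v = √(2gh/(1+k)) = √(2 × 9.81 × 2.862 / 1.667) ≈ 5.80 m/s.

v ≈ 5.80 m/s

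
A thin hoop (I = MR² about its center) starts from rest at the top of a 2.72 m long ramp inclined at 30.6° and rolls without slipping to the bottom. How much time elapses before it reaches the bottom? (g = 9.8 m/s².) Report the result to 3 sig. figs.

t ≈ 1.48 s

With I = MR², the ratio k = I/(MR²) is 1.
Translational: Mg sinθ − f = Ma. Rotational about the CM: fR = Iα = kMRa, so f = kMa.
Hence a = g sinθ/(1+k) = 9.8×sin30.6°/2 = 2.494 m/s².
With constant a from rest, t = √(2L/a) = √(2·2.72/2.494) ≈ 1.48 s.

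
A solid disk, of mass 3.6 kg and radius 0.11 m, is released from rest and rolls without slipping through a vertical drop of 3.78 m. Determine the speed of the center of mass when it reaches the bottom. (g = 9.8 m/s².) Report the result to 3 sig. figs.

v ≈ 7.03 m/s

Here I = (1/2)MR², so the shape factor k = I/(MR²) = 0.5.
Rolling without slipping gives ω = v/R, so the total kinetic energy is ½Mv² + ½Iω² = ½(1+k)Mv² = (3/4)Mv².
Setting Mgh = (3/4)Mv² gives v = √(2gh/(1+k)) = √(2·9.8·3.78/1.5) ≈ 7.03 m/s.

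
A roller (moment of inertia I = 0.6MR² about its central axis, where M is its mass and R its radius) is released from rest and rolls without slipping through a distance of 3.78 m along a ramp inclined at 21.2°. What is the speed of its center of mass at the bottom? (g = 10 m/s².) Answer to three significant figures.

With I = 0.6MR², the ratio k = I/(MR²) is 0.6.
The rolling condition ω = v/R makes the rotational term ½I(v/R)² = ½kMv², so KE_total = ½(1+k)Mv² = (4/5)Mv².
The vertical drop is h = L sinθ = 3.78 × sin21.2° = 1.367 m.
Setting Mgh = (4/5)Mv² gives v = √(2gh/(1+k)) = √(2·10·1.367/1.6) ≈ 4.13 m/s.

v ≈ 4.13 m/s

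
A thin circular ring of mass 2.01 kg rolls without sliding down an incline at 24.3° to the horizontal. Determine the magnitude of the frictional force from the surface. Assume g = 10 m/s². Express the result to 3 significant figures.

f ≈ 4.14 N

The moment of inertia is MR², giving k ≡ I/(MR²) = 1.
Along the incline Mg sinθ − f = Ma, and torque about the center fR = Iα = kMR²(a/R) gives f = kMa.
Combining, a = g sinθ/(1+k) and f = kMa = kMg sinθ/(1+k).
f = 1 × 2.01 × 10 × sin24.3° / 2 ≈ 4.14 N.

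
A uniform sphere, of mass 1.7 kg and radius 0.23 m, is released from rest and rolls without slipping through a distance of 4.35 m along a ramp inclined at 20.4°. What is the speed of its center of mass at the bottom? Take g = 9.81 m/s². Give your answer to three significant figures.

v ≈ 4.61 m/s

For this body I = (2/5)MR², i.e. k = I/(MR²) = 0.4.
Since it rolls without slipping, ω = v/R and KE = ½Mv² + ½Iω² = ½(1+k)Mv² = (7/10)Mv².
The vertical drop is h = L sinθ = 4.35 × sin20.4° = 1.516 m.
Energy conservation: Mgh = (7/10)Mv², so v = √(2gh/(1+k)) = √(2 × 9.81 × 1.516 / 1.4) ≈ 4.61 m/s.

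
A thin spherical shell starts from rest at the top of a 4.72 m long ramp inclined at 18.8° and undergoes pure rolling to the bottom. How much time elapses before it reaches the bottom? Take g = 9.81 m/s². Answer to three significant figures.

The moment of inertia is (2/3)MR², giving k ≡ I/(MR²) = 2/3.
Newton's second law down the slope: Mg sinθ − f = Ma. The torque equation fR = Iα (with α = a/R) gives f = kMa.
Hence a = g sinθ/(1+k) = 9.81×sin18.8°/1.667 = 1.897 m/s².
Starting from rest, L = ½at², so t = √(2L/a) = √(2×4.72/1.897) ≈ 2.23 s.

t ≈ 2.23 s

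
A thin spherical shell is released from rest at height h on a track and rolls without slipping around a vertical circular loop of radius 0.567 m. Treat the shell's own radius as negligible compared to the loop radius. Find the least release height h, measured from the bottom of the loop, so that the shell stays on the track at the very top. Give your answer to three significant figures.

With I = (2/3)MR², the ratio k = I/(MR²) is 2/3.
At the top of the loop, the minimum-contact condition is Mg = Mv_top²/r, so v_top² = gr.
With ω = v/R, the kinetic energy at speed v is ½(1+k)Mv² = (5/6)Mv².
Energy conservation from release (height h) to the top (height 2r): Mgh = Mg(2r) + (5/6)M·gr.
Thus h_min = 2r + (1+k)r/2 = r(2 + 1.667/2) = 0.567 × 2.833 ≈ 1.61 m.

h_min ≈ 1.61 m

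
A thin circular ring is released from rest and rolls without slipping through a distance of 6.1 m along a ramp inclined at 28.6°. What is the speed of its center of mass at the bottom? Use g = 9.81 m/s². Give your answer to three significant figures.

v ≈ 5.35 m/s

The moment of inertia is MR², giving k ≡ I/(MR²) = 1.
Rolling without slipping gives ω = v/R, so the total kinetic energy is ½Mv² + ½Iω² = ½(1+k)Mv² = Mv².
The vertical drop is h = L sinθ = 6.1 × sin28.6° = 2.92 m.
Energy conservation: Mgh = Mv², so v = √(2gh/(1+k)) = √(2 × 9.81 × 2.92 / 2) ≈ 5.35 m/s.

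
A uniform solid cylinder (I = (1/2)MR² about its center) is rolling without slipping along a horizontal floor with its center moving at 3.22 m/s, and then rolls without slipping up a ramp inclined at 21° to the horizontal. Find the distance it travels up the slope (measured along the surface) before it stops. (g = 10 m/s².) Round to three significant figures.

d ≈ 2.17 m

Here I = (1/2)MR², so the shape factor k = I/(MR²) = 0.5.
Since it rolls without slipping, ω = v/R and KE = ½Mv² + ½Iω² = ½(1+k)Mv² = (3/4)Mv².
Setting this equal to Mgh gives the vertical rise h = (1+k)v₀²/(2g) = 1.5×3.22²/(2×10) = 0.7776 m.
The distance along the slope is d = h/sinθ = 0.7776/sin21° ≈ 2.17 m.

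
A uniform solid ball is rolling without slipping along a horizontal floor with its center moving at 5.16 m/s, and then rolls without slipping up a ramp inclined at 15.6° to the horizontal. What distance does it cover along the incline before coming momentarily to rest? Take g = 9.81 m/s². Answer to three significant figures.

Here I = (2/5)MR², so the shape factor k = I/(MR²) = 0.4.
Since it rolls without slipping, ω = v/R and KE = ½Mv² + ½Iω² = ½(1+k)Mv² = (7/10)Mv².
Setting this equal to Mgh gives the vertical rise h = (1+k)v₀²/(2g) = 1.4×5.16²/(2×9.81) = 1.9 m.
Along the incline, d = h/sinθ = 1.9/sin15.6° ≈ 7.06 m.

d ≈ 7.06 m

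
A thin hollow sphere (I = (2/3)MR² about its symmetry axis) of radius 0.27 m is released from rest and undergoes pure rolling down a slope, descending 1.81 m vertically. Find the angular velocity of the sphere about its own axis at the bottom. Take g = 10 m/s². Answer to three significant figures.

ω ≈ 17.3 rad/s

Here I = (2/3)MR², so the shape factor k = I/(MR²) = 2/3.
Rolling without slipping gives ω = v/R, so the total kinetic energy is ½Mv² + ½Iω² = ½(1+k)Mv² = (5/6)Mv².
Energy conservation Mgh = ½(1+k)Mv² gives v = √(2gh/(1+k)) = √(2 × 10 × 1.81 / 1.667) = 4.66 m/s.
The angular speed follows from ω = v/R = 4.66/0.27 ≈ 17.3 rad/s.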